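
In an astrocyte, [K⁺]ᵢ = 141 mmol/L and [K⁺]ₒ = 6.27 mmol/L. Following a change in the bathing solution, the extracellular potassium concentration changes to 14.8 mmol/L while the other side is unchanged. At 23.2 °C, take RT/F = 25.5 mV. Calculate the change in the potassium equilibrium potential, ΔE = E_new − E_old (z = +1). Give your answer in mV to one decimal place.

E_old = (25.5/1)·ln(6.27/141) = -79.38 mV
E_new = (25.5/1)·ln(14.8/141) = -57.48 mV
ΔE = -57.48 − (-79.38) = 21.90 mV

21.9 mV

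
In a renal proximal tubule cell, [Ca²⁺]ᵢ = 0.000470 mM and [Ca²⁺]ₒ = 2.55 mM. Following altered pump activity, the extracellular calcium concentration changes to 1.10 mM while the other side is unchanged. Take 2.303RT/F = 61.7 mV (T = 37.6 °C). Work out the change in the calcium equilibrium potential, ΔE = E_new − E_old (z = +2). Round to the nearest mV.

-11 mV

E_old = (61.7/2)·log₁₀(2.55/0.000470) = 115.21 mV
E_new = (61.7/2)·log₁₀(1.10/0.000470) = 103.94 mV
ΔE = 103.94 − (115.21) = -11.26 mV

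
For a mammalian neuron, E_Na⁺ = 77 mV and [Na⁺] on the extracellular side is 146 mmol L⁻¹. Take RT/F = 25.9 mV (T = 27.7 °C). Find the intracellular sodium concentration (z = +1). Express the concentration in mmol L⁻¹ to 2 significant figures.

Nernst: E = (25.9/1) · ln([out]/[in]), so ln([out]/[in]) = 77.0 × 1 / 25.9 = 2.9730.
[out]/[in] = e^(2.9730) = 19.55.
[in] = 146 / 19.55 = 7.468 mmol L⁻¹.

7.5 mmol L⁻¹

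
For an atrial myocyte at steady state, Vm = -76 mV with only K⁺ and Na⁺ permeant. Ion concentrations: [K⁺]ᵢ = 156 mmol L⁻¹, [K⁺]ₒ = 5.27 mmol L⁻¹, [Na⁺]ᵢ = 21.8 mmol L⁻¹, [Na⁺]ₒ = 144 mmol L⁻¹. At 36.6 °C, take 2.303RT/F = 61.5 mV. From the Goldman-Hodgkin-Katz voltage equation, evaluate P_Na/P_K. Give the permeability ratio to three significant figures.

Let α = P_Na/P_K. GHK: Vm = 61.5·log₁₀[(Kₒ + α·Naₒ)/(Kᵢ + α·Naᵢ)].
10^(Vm/61.5) = 10^(-76.0/61.5) = 0.058107
So 0.058107·(Kᵢ + α·Naᵢ) = Kₒ + α·Naₒ → α = (0.058107·156.0 − 5.27) / (144.0 − 0.058107·21.8)
α = (9.065 − 5.27) / (144.0 − 1.267) = 3.795/142.7 = 0.02659

0.0266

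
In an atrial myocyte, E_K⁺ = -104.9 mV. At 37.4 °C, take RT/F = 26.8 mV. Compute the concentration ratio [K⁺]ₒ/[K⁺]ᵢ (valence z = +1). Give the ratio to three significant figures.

0.0200

ln([out]/[in]) = E·z/(26.8) = -104.9 × 1 / 26.8 = -3.9142
[out]/[in] = e^(-3.9142) = 0.01996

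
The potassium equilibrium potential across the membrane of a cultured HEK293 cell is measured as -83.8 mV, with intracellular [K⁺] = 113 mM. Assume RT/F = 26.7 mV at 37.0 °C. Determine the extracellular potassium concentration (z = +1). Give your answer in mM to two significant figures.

4.9 mM

Nernst: E = (26.7/1) · ln([out]/[in]), so ln([out]/[in]) = -83.8 × 1 / 26.7 = -3.1386.
[out]/[in] = e^(-3.1386) = 0.04334.
[out] = 0.04334 × 113 = 4.898 mM.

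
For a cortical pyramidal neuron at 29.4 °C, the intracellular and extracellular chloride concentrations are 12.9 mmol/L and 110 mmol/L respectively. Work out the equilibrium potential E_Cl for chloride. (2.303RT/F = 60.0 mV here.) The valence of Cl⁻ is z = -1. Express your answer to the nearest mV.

E = (60.0/z) · log₁₀([Cl⁻]_out/[Cl⁻]_in) with z = -1.
For an anion, dividing by z = -1 reverses the sign.
= (60.0/-1) · log₁₀(110/12.9) = -60.00 · log₁₀(8.527)
= -60.00 · (0.9308) = -55.85 mV

-56 mV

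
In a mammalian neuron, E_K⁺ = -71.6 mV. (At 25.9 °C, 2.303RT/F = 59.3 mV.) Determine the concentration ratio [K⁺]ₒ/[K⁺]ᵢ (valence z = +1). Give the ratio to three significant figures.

0.0620

log₁₀([out]/[in]) = E·z/(59.3) = -71.6 × 1 / 59.3 = -1.2074
[out]/[in] = 10^(-1.2074) = 0.06203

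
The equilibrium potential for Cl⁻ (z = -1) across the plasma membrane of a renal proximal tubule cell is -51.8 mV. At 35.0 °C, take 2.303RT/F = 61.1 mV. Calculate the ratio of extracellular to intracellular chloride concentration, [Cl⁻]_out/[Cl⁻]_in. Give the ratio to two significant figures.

log₁₀([out]/[in]) = E·z/(61.1) = -51.8 × -1 / 61.1 = 0.8478
[out]/[in] = 10^(0.8478) = 7.044

7.0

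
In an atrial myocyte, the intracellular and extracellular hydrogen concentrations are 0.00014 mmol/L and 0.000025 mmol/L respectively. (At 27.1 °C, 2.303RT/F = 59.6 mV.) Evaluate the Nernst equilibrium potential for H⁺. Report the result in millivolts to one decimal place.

E = (59.6/z) · log₁₀([H⁺]_out/[H⁺]_in) with z = +1.
= (59.6/1) · log₁₀(0.000025/0.00014) = 59.60 · log₁₀(0.1786)
= 59.60 · (-0.7482) = -44.59 mV

-44.6 mV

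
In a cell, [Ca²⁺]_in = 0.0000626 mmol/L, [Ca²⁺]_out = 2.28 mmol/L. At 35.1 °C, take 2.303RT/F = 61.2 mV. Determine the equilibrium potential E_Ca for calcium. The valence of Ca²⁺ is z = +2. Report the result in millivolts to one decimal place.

139.6 mV

E = (61.2/z) · log₁₀([Ca²⁺]_out/[Ca²⁺]_in) with z = +2.
= (61.2/2) · log₁₀(2.28/0.0000626) = 30.60 · log₁₀(3.642e+04)
= 30.60 · (4.5614) = 139.58 mV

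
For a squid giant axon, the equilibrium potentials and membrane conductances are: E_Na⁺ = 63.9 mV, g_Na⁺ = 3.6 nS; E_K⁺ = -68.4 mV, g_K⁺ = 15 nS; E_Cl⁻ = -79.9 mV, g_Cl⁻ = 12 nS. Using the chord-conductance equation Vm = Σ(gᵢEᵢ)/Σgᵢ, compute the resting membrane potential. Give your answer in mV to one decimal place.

Σ gᵢEᵢ = 3.6·(63.9) + 15·(-68.4) + 12·(-79.9) = -1754.76
Σ gᵢ = 3.6 + 15 + 12 = 30.6
Vm = -1754.76 / 30.6 = -57.35 mV

-57.3 mV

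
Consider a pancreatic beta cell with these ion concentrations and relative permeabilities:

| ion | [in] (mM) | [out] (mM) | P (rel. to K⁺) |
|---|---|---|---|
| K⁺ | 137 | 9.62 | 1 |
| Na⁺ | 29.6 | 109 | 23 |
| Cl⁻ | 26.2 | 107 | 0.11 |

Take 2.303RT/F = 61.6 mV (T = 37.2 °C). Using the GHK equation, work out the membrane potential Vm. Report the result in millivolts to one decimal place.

Vm = 61.6 · log₁₀[(Σ P·[cation]ₒ + Σ P·[anion]ᵢ) / (Σ P·[cation]ᵢ + Σ P·[anion]ₒ)]
Numerator = 1×9.62 + 23×109 + 0.11×26.2 = 2520
Denominator = 1×137 + 23×29.6 + 0.11×107 = 829.6
Vm = 61.6 · log₁₀(3.0371) = 61.6 × (0.4825) = 29.72 mV

29.7 mV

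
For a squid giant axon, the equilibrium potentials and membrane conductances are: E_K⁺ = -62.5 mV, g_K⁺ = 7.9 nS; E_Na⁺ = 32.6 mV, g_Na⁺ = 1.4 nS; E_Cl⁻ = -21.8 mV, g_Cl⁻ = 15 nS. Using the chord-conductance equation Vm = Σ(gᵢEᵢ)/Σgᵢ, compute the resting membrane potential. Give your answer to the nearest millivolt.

Σ gᵢEᵢ = 7.9·(-62.5) + 1.4·(32.6) + 15·(-21.8) = -775.11
Σ gᵢ = 7.9 + 1.4 + 15 = 24.3
Vm = -775.11 / 24.3 = -31.90 mV

-32 mV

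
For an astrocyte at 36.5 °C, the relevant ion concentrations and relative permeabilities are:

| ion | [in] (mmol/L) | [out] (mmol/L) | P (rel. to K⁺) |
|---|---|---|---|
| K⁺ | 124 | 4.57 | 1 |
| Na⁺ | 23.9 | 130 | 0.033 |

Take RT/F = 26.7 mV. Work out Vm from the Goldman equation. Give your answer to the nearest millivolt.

-71 mV

Vm = 26.7 · ln[(Σ P·[cation]ₒ + Σ P·[anion]ᵢ) / (Σ P·[cation]ᵢ + Σ P·[anion]ₒ)]
Numerator = 1×4.57 + 0.033×130 = 8.86
Denominator = 1×124 + 0.033×23.9 = 124.8
Vm = 26.7 · ln(0.071) = 26.7 × (-2.6451) = -70.62 mV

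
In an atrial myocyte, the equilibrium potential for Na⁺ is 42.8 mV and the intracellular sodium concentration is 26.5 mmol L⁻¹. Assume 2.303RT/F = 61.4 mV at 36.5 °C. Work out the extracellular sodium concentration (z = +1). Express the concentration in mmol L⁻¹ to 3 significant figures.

Nernst: E = (61.4/1) · log₁₀([out]/[in]), so log₁₀([out]/[in]) = 42.8 × 1 / 61.4 = 0.6971.
[out]/[in] = 10^(0.6971) = 4.978.
[out] = 4.978 × 26.5 = 131.9 mmol L⁻¹.

132 mmol L⁻¹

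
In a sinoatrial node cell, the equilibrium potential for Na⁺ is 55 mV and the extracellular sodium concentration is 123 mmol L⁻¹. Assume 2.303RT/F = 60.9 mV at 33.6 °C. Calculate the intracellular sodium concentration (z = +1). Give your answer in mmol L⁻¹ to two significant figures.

Nernst: E = (60.9/1) · log₁₀([out]/[in]), so log₁₀([out]/[in]) = 55.0 × 1 / 60.9 = 0.9031.
[out]/[in] = 10^(0.9031) = 8.001.
[in] = 123 / 8.001 = 15.37 mmol L⁻¹.

15 mmol L⁻¹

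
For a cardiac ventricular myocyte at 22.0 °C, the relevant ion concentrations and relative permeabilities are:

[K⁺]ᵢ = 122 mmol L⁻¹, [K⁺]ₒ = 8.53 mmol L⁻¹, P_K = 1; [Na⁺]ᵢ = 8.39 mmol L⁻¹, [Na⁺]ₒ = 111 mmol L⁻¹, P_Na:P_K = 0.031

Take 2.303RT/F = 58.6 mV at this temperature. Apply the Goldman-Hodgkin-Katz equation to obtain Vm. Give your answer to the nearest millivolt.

-59 mV

Vm = 58.6 · log₁₀[(Σ P·[cation]ₒ + Σ P·[anion]ᵢ) / (Σ P·[cation]ᵢ + Σ P·[anion]ₒ)]
Numerator = 1×8.53 + 0.031×111 = 11.97
Denominator = 1×122 + 0.031×8.39 = 122.3
Vm = 58.6 · log₁₀(0.097914) = 58.6 × (-1.0092) = -59.14 mV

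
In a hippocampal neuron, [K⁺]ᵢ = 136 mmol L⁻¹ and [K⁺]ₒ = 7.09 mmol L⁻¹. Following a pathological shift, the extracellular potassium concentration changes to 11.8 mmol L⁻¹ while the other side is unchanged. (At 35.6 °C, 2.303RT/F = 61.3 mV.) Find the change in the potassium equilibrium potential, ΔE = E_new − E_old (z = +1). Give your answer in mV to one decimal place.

13.6 mV

E_old = (61.3/1)·log₁₀(7.09/136) = -78.64 mV
E_new = (61.3/1)·log₁₀(11.8/136) = -65.08 mV
ΔE = -65.08 − (-78.64) = 13.56 mV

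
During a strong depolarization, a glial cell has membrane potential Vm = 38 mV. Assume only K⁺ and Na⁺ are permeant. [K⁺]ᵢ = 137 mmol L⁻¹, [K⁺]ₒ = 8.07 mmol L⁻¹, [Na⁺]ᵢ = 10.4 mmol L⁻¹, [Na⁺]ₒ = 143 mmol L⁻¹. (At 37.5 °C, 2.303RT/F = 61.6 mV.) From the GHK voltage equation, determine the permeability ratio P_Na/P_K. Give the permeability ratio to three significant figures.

5.59

Let α = P_Na/P_K. GHK: Vm = 61.6·log₁₀[(Kₒ + α·Naₒ)/(Kᵢ + α·Naᵢ)].
10^(Vm/61.6) = 10^(38.0/61.6) = 4.1389
So 4.1389·(Kᵢ + α·Naᵢ) = Kₒ + α·Naₒ → α = (4.1389·137.0 − 8.07) / (143.0 − 4.1389·10.4)
α = (567 − 8.07) / (143.0 − 43.04) = 559/99.96 = 5.592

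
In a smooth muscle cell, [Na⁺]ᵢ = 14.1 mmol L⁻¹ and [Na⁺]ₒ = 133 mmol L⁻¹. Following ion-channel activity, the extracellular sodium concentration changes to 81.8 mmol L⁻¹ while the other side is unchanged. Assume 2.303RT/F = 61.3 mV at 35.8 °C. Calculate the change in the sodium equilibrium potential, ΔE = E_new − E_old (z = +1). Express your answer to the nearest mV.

E_old = (61.3/1)·log₁₀(133/14.1) = 59.74 mV
E_new = (61.3/1)·log₁₀(81.8/14.1) = 46.80 mV
ΔE = 46.80 − (59.74) = -12.94 mV

-13 mV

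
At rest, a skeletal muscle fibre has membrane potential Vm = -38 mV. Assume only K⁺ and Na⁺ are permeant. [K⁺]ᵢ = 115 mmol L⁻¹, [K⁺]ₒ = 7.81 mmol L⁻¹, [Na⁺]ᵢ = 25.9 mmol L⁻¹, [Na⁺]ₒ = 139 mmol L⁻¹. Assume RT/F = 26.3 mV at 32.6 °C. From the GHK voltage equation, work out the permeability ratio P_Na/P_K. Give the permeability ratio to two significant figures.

Let α = P_Na/P_K. GHK: Vm = 26.3·ln[(Kₒ + α·Naₒ)/(Kᵢ + α·Naᵢ)].
e^(Vm/26.3) = e^(-38.0/26.3) = 0.23578
So 0.23578·(Kᵢ + α·Naᵢ) = Kₒ + α·Naₒ → α = (0.23578·115.0 − 7.81) / (139.0 − 0.23578·25.9)
α = (27.11 − 7.81) / (139.0 − 6.107) = 19.3/132.9 = 0.1453

0.15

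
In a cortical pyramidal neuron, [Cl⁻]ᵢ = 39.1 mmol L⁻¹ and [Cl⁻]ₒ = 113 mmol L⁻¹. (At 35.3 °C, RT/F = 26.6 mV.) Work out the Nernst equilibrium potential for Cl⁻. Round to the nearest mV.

-28 mV

E = (26.6/z) · ln([Cl⁻]_out/[Cl⁻]_in) with z = -1.
For an anion, dividing by z = -1 reverses the sign.
= (26.6/-1) · ln(113/39.1) = -26.60 · ln(2.89)
= -26.60 · (1.0613) = -28.23 mV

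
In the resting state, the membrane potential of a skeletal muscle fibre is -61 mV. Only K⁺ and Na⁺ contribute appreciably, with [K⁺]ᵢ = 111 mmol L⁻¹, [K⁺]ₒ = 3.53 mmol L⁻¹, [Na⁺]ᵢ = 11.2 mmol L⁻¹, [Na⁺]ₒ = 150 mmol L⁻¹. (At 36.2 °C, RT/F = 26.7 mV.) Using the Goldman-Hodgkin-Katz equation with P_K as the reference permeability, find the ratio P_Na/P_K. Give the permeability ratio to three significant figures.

0.0522

Let α = P_Na/P_K. GHK: Vm = 26.7·ln[(Kₒ + α·Naₒ)/(Kᵢ + α·Naᵢ)].
e^(Vm/26.7) = e^(-61.0/26.7) = 0.10181
So 0.10181·(Kᵢ + α·Naᵢ) = Kₒ + α·Naₒ → α = (0.10181·111.0 − 3.53) / (150.0 − 0.10181·11.2)
α = (11.3 − 3.53) / (150.0 − 1.14) = 7.771/148.9 = 0.0522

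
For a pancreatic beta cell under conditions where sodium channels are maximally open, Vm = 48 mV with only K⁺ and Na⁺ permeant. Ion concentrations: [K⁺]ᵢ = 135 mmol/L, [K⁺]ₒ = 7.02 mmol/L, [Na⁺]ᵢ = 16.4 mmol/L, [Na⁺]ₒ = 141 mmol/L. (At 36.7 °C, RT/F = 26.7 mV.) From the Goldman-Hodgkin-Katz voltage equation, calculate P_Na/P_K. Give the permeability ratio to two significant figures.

Let α = P_Na/P_K. GHK: Vm = 26.7·ln[(Kₒ + α·Naₒ)/(Kᵢ + α·Naᵢ)].
e^(Vm/26.7) = e^(48.0/26.7) = 6.0361
So 6.0361·(Kᵢ + α·Naᵢ) = Kₒ + α·Naₒ → α = (6.0361·135.0 − 7.02) / (141.0 − 6.0361·16.4)
α = (814.9 − 7.02) / (141.0 − 98.99) = 807.8/42.01 = 19.23

19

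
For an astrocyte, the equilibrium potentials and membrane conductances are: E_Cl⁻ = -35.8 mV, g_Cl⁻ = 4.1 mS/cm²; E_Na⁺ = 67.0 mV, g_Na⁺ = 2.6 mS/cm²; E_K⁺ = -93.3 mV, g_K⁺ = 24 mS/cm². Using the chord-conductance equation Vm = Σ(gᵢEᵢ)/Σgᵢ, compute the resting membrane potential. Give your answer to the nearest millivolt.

Σ gᵢEᵢ = 4.1·(-35.8) + 2.6·(67.0) + 24·(-93.3) = -2211.78
Σ gᵢ = 4.1 + 2.6 + 24 = 30.7
Vm = -2211.78 / 30.7 = -72.04 mV

-72 mV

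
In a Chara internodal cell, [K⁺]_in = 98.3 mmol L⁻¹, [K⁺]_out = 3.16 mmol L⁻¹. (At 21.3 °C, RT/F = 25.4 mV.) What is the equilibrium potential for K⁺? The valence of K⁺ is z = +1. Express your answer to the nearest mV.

-87 mV

E = (25.4/z) · ln([K⁺]_out/[K⁺]_in) with z = +1.
= (25.4/1) · ln(3.16/98.3) = 25.40 · ln(0.03215)
= 25.40 · (-3.4375) = -87.31 mV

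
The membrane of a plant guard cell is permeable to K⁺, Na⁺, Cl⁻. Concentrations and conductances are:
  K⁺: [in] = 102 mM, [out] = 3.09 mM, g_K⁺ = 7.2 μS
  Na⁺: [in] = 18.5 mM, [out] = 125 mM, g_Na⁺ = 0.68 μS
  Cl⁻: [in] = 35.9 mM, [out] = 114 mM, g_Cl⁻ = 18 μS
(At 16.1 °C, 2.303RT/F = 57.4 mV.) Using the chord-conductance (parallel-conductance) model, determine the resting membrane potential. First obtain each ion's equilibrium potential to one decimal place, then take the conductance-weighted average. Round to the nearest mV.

-43 mV

E_K⁺ = (57.4/1)·log₁₀(3.09/102) = -87.2 mV
E_Na⁺ = (57.4/1)·log₁₀(125/18.5) = 47.6 mV
E_Cl⁻ = (57.4/-1)·log₁₀(114/35.9) = -28.8 mV
Vm = (Σ gᵢEᵢ)/(Σ gᵢ) = (7.2·-87.2 + 0.68·47.6 + 18·-28.8) / (7.2 + 0.68 + 18)
= -1113.87 / 25.88 = -43.04 mV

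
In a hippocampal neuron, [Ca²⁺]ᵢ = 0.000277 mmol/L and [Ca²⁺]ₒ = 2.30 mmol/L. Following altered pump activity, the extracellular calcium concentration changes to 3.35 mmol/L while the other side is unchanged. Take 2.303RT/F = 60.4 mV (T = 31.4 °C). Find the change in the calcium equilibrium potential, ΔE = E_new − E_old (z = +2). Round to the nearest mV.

5 mV

E_old = (60.4/2)·log₁₀(2.30/0.000277) = 118.36 mV
E_new = (60.4/2)·log₁₀(3.35/0.000277) = 123.29 mV
ΔE = 123.29 − (118.36) = 4.93 mV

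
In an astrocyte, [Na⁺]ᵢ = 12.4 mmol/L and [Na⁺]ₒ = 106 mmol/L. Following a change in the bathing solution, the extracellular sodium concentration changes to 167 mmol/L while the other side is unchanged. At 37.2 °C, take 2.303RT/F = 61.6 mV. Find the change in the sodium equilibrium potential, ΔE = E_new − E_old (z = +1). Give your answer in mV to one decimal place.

E_old = (61.6/1)·log₁₀(106/12.4) = 57.40 mV
E_new = (61.6/1)·log₁₀(167/12.4) = 69.56 mV
ΔE = 69.56 − (57.40) = 12.16 mV

12.2 mV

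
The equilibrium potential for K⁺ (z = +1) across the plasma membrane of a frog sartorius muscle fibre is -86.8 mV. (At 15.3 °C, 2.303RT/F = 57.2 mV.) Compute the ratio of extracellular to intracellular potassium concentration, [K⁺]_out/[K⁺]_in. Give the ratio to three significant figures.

0.0304

log₁₀([out]/[in]) = E·z/(57.2) = -86.8 × 1 / 57.2 = -1.5175
[out]/[in] = 10^(-1.5175) = 0.03038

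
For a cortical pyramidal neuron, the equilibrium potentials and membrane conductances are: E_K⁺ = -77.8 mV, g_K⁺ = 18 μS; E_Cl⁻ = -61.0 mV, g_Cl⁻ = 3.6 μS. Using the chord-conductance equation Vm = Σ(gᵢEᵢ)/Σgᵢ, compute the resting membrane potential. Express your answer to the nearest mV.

Σ gᵢEᵢ = 18·(-77.8) + 3.6·(-61.0) = -1620.00
Σ gᵢ = 18 + 3.6 = 21.6
Vm = -1620.00 / 21.6 = -75.00 mV

-75 mV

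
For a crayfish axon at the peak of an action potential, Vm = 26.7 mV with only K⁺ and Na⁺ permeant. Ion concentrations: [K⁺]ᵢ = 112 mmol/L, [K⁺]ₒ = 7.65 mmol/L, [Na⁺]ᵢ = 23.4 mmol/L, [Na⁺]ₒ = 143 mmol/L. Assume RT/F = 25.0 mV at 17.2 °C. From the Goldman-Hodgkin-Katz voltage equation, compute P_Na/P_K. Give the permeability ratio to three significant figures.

4.25

Let α = P_Na/P_K. GHK: Vm = 25.0·ln[(Kₒ + α·Naₒ)/(Kᵢ + α·Naᵢ)].
e^(Vm/25.0) = e^(26.7/25.0) = 2.9096
So 2.9096·(Kᵢ + α·Naᵢ) = Kₒ + α·Naₒ → α = (2.9096·112.0 − 7.65) / (143.0 − 2.9096·23.4)
α = (325.9 − 7.65) / (143.0 − 68.08) = 318.2/74.92 = 4.248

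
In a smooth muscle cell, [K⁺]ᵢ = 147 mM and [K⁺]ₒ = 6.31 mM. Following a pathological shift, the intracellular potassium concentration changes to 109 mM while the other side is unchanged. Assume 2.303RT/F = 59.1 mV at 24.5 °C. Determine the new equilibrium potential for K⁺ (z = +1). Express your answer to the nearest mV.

After the shift: [K⁺]_out = 6.31, [K⁺]_in = 109 mM.
E_new = (59.1/1)·log₁₀(6.31/109) = 59.10 · (-1.2374) = -73.13 mV

-73 mV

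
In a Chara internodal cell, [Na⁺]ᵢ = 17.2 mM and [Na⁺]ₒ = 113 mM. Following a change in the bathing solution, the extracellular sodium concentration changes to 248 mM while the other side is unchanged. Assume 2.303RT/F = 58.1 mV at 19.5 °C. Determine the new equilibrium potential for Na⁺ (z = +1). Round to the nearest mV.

67 mV

After the shift: [Na⁺]_out = 248, [Na⁺]_in = 17.2 mM.
E_new = (58.1/1)·log₁₀(248/17.2) = 58.10 · (1.1589) = 67.33 mV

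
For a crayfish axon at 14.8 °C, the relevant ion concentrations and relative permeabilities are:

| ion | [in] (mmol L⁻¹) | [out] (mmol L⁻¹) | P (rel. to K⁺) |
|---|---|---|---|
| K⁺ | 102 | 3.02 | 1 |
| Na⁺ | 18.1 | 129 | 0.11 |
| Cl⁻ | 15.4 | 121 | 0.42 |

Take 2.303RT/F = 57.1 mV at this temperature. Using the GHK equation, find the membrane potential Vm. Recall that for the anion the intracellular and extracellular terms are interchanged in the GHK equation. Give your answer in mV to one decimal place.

Vm = 57.1 · log₁₀[(Σ P·[cation]ₒ + Σ P·[anion]ᵢ) / (Σ P·[cation]ᵢ + Σ P·[anion]ₒ)]
Numerator = 1×3.02 + 0.11×129 + 0.42×15.4 = 23.68
Denominator = 1×102 + 0.11×18.1 + 0.42×121 = 154.8
Vm = 57.1 · log₁₀(0.15295) = 57.1 × (-0.8155) = -46.56 mV

-46.6 mV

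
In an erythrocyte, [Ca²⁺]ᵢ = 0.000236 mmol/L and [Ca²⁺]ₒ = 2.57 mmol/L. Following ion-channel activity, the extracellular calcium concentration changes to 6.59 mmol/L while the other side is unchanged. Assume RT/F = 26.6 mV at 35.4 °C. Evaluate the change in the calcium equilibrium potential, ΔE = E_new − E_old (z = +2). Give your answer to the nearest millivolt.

13 mV

E_old = (26.6/2)·ln(2.57/0.000236) = 123.63 mV
E_new = (26.6/2)·ln(6.59/0.000236) = 136.16 mV
ΔE = 136.16 − (123.63) = 12.52 mV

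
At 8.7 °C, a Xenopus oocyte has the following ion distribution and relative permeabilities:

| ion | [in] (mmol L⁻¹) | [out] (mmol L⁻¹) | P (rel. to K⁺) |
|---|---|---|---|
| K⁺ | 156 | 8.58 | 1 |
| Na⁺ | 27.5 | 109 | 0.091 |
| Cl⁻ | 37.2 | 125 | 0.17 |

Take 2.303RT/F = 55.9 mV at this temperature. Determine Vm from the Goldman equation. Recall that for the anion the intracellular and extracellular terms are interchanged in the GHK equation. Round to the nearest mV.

Vm = 55.9 · log₁₀[(Σ P·[cation]ₒ + Σ P·[anion]ᵢ) / (Σ P·[cation]ᵢ + Σ P·[anion]ₒ)]
Numerator = 1×8.58 + 0.091×109 + 0.17×37.2 = 24.82
Denominator = 1×156 + 0.091×27.5 + 0.17×125 = 179.8
Vm = 55.9 · log₁₀(0.1381) = 55.9 × (-0.8598) = -48.06 mV

-48 mV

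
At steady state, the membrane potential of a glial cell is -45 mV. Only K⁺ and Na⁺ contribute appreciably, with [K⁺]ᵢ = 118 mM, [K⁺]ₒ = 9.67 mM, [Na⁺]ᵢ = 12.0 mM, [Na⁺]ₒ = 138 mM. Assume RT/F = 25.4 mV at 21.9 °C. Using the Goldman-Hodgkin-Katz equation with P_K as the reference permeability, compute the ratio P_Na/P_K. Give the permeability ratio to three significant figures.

0.0765

Let α = P_Na/P_K. GHK: Vm = 25.4·ln[(Kₒ + α·Naₒ)/(Kᵢ + α·Naᵢ)].
e^(Vm/25.4) = e^(-45.0/25.4) = 0.17005
So 0.17005·(Kᵢ + α·Naᵢ) = Kₒ + α·Naₒ → α = (0.17005·118.0 − 9.67) / (138.0 − 0.17005·12.0)
α = (20.07 − 9.67) / (138.0 − 2.041) = 10.4/136 = 0.07646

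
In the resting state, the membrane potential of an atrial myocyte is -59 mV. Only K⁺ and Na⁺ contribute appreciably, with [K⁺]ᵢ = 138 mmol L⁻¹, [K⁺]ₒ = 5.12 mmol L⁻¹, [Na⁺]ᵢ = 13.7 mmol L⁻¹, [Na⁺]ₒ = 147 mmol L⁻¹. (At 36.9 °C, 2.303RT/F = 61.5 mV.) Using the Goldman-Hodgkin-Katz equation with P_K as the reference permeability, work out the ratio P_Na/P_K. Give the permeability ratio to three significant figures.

0.0690

Let α = P_Na/P_K. GHK: Vm = 61.5·log₁₀[(Kₒ + α·Naₒ)/(Kᵢ + α·Naᵢ)].
10^(Vm/61.5) = 10^(-59.0/61.5) = 0.10981
So 0.10981·(Kᵢ + α·Naᵢ) = Kₒ + α·Naₒ → α = (0.10981·138.0 − 5.12) / (147.0 − 0.10981·13.7)
α = (15.15 − 5.12) / (147.0 − 1.504) = 10.03/145.5 = 0.06896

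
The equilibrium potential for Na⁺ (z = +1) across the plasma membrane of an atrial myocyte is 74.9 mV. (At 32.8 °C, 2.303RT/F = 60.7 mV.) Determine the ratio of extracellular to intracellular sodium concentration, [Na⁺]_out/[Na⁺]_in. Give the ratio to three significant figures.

log₁₀([out]/[in]) = E·z/(60.7) = 74.9 × 1 / 60.7 = 1.2339
[out]/[in] = 10^(1.2339) = 17.14

17.1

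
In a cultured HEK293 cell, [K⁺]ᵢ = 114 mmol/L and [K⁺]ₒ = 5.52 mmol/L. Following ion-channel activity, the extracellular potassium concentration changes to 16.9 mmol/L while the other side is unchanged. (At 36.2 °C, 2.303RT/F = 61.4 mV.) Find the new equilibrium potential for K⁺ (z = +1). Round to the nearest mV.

After the shift: [K⁺]_out = 16.9, [K⁺]_in = 114 mmol/L.
E_new = (61.4/1)·log₁₀(16.9/114) = 61.40 · (-0.8290) = -50.90 mV

-51 mV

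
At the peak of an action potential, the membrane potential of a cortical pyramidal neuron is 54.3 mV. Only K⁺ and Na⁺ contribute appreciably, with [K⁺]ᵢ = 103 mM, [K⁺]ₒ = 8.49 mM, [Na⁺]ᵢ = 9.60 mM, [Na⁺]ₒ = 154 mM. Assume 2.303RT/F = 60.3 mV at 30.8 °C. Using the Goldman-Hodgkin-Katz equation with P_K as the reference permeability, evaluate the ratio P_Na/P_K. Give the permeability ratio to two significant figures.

Let α = P_Na/P_K. GHK: Vm = 60.3·log₁₀[(Kₒ + α·Naₒ)/(Kᵢ + α·Naᵢ)].
10^(Vm/60.3) = 10^(54.3/60.3) = 7.9524
So 7.9524·(Kᵢ + α·Naᵢ) = Kₒ + α·Naₒ → α = (7.9524·103.0 − 8.49) / (154.0 − 7.9524·9.6)
α = (819.1 − 8.49) / (154.0 − 76.34) = 810.6/77.66 = 10.44

10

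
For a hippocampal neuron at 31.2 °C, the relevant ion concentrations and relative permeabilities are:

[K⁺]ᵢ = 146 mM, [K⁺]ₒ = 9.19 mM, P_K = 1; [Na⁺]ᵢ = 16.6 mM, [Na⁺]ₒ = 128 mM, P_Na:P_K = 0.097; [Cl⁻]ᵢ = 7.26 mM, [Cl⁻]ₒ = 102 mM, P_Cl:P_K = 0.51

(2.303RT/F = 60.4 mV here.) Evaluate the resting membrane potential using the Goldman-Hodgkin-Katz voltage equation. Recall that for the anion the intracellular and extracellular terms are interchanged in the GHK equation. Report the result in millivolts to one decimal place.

-54.2 mV

Vm = 60.4 · log₁₀[(Σ P·[cation]ₒ + Σ P·[anion]ᵢ) / (Σ P·[cation]ᵢ + Σ P·[anion]ₒ)]
Numerator = 1×9.19 + 0.097×128 + 0.51×7.26 = 25.31
Denominator = 1×146 + 0.097×16.6 + 0.51×102 = 199.6
Vm = 60.4 · log₁₀(0.12678) = 60.4 × (-0.8970) = -54.18 mV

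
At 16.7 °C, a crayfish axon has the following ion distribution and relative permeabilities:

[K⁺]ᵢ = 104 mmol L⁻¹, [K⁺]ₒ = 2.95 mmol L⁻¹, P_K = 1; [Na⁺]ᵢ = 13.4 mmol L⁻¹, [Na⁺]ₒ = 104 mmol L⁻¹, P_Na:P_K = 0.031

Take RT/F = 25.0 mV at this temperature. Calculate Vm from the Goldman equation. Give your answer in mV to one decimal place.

Vm = 25.0 · ln[(Σ P·[cation]ₒ + Σ P·[anion]ᵢ) / (Σ P·[cation]ᵢ + Σ P·[anion]ₒ)]
Numerator = 1×2.95 + 0.031×104 = 6.174
Denominator = 1×104 + 0.031×13.4 = 104.4
Vm = 25.0 · ln(0.059129) = 25.0 × (-2.8280) = -70.70 mV

-70.7 mV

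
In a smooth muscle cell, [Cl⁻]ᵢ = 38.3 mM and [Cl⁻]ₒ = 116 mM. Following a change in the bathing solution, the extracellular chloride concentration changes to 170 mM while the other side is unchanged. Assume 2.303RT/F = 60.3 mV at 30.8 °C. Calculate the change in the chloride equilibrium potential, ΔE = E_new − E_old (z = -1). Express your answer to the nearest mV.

-10 mV

E_old = (60.3/-1)·log₁₀(116/38.3) = -29.02 mV
E_new = (60.3/-1)·log₁₀(170/38.3) = -39.03 mV
ΔE = -39.03 − (-29.02) = -10.01 mV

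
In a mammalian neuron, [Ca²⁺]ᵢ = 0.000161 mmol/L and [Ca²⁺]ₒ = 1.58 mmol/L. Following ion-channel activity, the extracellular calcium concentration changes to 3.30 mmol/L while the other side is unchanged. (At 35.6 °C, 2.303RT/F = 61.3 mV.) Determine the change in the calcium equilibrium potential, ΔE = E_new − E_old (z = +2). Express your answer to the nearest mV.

E_old = (61.3/2)·log₁₀(1.58/0.000161) = 122.35 mV
E_new = (61.3/2)·log₁₀(3.30/0.000161) = 132.15 mV
ΔE = 132.15 − (122.35) = 9.80 mV

10 mV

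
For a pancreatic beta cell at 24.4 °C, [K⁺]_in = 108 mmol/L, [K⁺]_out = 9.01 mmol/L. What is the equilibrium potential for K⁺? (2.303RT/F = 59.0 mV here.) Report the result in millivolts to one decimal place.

E = (59.0/z) · log₁₀([K⁺]_out/[K⁺]_in) with z = +1.
= (59.0/1) · log₁₀(9.01/108) = 59.00 · log₁₀(0.08343)
= 59.00 · (-1.0787) = -63.64 mV

-63.6 mV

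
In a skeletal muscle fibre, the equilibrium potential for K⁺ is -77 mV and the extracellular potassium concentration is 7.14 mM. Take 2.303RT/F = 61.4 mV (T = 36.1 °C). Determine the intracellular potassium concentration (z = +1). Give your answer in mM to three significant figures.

Nernst: E = (61.4/1) · log₁₀([out]/[in]), so log₁₀([out]/[in]) = -77.0 × 1 / 61.4 = -1.2541.
[out]/[in] = 10^(-1.2541) = 0.05571.
[in] = 7.14 / 0.05571 = 128.2 mM.

128 mM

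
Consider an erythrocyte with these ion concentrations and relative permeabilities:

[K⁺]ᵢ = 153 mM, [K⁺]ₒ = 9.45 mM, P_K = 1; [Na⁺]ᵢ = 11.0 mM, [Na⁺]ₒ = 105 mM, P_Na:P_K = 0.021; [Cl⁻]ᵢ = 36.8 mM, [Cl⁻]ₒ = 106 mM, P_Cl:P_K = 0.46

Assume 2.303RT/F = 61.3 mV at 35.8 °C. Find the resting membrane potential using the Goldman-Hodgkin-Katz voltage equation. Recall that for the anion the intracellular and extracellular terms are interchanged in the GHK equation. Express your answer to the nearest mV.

Vm = 61.3 · log₁₀[(Σ P·[cation]ₒ + Σ P·[anion]ᵢ) / (Σ P·[cation]ᵢ + Σ P·[anion]ₒ)]
Numerator = 1×9.45 + 0.021×105 + 0.46×36.8 = 28.58
Denominator = 1×153 + 0.021×11.0 + 0.46×106 = 202
Vm = 61.3 · log₁₀(0.14151) = 61.3 × (-0.8492) = -52.06 mV

-52 mV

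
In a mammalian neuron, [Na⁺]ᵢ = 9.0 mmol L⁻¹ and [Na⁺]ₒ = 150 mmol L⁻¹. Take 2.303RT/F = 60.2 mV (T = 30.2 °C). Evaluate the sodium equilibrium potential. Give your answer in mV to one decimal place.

E = (60.2/z) · log₁₀([Na⁺]_out/[Na⁺]_in) with z = +1.
= (60.2/1) · log₁₀(150/9.0) = 60.20 · log₁₀(16.67)
= 60.20 · (1.2218) = 73.56 mV

73.6 mV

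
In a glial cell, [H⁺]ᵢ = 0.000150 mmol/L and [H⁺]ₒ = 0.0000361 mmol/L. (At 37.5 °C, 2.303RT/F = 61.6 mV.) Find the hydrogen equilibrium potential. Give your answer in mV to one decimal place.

E = (61.6/z) · log₁₀([H⁺]_out/[H⁺]_in) with z = +1.
= (61.6/1) · log₁₀(0.0000361/0.000150) = 61.60 · log₁₀(0.2407)
= 61.60 · (-0.6186) = -38.10 mV

-38.1 mV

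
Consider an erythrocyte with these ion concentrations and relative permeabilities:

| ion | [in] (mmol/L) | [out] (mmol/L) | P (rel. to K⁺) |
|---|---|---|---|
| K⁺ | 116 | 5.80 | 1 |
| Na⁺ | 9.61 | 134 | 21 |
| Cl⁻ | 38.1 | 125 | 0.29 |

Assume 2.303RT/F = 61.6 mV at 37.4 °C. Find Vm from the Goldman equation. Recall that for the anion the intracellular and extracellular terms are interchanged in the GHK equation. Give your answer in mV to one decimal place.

Vm = 61.6 · log₁₀[(Σ P·[cation]ₒ + Σ P·[anion]ᵢ) / (Σ P·[cation]ᵢ + Σ P·[anion]ₒ)]
Numerator = 1×5.80 + 21×134 + 0.29×38.1 = 2831
Denominator = 1×116 + 21×9.61 + 0.29×125 = 354.1
Vm = 61.6 · log₁₀(7.9954) = 61.6 × (0.9028) = 55.61 mV

55.6 mV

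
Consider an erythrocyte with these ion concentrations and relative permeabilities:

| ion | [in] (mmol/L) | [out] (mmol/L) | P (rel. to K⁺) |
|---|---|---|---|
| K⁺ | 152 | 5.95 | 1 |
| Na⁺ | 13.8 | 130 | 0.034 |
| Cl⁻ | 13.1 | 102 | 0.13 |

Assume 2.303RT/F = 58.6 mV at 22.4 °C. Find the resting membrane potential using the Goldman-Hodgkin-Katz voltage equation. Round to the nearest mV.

Vm = 58.6 · log₁₀[(Σ P·[cation]ₒ + Σ P·[anion]ᵢ) / (Σ P·[cation]ᵢ + Σ P·[anion]ₒ)]
Numerator = 1×5.95 + 0.034×130 + 0.13×13.1 = 12.07
Denominator = 1×152 + 0.034×13.8 + 0.13×102 = 165.7
Vm = 58.6 · log₁₀(0.072848) = 58.6 × (-1.1376) = -66.66 mV

-67 mV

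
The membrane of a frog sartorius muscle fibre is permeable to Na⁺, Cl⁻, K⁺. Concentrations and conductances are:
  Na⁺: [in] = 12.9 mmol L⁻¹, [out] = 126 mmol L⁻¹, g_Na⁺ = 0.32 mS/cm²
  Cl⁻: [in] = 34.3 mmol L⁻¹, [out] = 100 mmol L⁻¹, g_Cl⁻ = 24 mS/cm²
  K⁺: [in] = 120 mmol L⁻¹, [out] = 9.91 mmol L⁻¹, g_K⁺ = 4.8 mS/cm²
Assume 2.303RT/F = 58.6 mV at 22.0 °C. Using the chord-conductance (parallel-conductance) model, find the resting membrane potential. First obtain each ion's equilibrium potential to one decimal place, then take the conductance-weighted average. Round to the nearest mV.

E_Na⁺ = (58.6/1)·log₁₀(126/12.9) = 58.0 mV
E_Cl⁻ = (58.6/-1)·log₁₀(100/34.3) = -27.2 mV
E_K⁺ = (58.6/1)·log₁₀(9.91/120) = -63.5 mV
Vm = (Σ gᵢEᵢ)/(Σ gᵢ) = (0.32·58.0 + 24·-27.2 + 4.8·-63.5) / (0.32 + 24 + 4.8)
= -939.04 / 29.12 = -32.25 mV

-32 mV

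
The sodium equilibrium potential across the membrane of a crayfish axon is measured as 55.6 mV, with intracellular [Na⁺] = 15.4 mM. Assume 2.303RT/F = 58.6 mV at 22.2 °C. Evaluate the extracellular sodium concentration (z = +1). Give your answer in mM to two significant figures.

Nernst: E = (58.6/1) · log₁₀([out]/[in]), so log₁₀([out]/[in]) = 55.6 × 1 / 58.6 = 0.9488.
[out]/[in] = 10^(0.9488) = 8.888.
[out] = 8.888 × 15.4 = 136.9 mM.

140 mM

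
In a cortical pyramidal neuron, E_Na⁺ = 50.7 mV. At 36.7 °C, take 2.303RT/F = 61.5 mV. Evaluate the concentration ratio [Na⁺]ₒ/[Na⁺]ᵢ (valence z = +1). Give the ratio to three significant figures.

6.67

log₁₀([out]/[in]) = E·z/(61.5) = 50.7 × 1 / 61.5 = 0.8244
[out]/[in] = 10^(0.8244) = 6.674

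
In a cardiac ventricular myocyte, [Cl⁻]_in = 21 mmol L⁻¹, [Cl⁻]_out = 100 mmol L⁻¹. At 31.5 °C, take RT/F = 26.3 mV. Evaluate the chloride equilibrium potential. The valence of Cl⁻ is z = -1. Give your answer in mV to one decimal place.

E = (26.3/z) · ln([Cl⁻]_out/[Cl⁻]_in) with z = -1.
For an anion, dividing by z = -1 reverses the sign.
= (26.3/-1) · ln(100/21) = -26.30 · ln(4.762)
= -26.30 · (1.5606) = -41.05 mV

-41.0 mV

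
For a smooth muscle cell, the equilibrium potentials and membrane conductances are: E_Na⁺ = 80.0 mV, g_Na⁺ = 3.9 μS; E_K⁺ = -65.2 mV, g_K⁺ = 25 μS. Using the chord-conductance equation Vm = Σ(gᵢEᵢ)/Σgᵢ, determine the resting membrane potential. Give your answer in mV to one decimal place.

Σ gᵢEᵢ = 3.9·(80.0) + 25·(-65.2) = -1318.00
Σ gᵢ = 3.9 + 25 = 28.9
Vm = -1318.00 / 28.9 = -45.61 mV

-45.6 mV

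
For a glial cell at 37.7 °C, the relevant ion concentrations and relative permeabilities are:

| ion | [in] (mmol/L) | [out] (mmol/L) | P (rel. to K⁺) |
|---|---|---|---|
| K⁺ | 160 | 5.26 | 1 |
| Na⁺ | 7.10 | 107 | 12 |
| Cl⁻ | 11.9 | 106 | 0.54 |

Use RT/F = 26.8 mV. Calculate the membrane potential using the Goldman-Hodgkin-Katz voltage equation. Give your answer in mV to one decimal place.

Vm = 26.8 · ln[(Σ P·[cation]ₒ + Σ P·[anion]ᵢ) / (Σ P·[cation]ᵢ + Σ P·[anion]ₒ)]
Numerator = 1×5.26 + 12×107 + 0.54×11.9 = 1296
Denominator = 1×160 + 12×7.10 + 0.54×106 = 302.4
Vm = 26.8 · ln(4.2841) = 26.8 × (1.4549) = 38.99 mV

39.0 mV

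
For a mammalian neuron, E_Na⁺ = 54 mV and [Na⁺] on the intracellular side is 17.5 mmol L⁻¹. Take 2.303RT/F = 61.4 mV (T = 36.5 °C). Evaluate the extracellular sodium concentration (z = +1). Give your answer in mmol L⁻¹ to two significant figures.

130 mmol L⁻¹

Nernst: E = (61.4/1) · log₁₀([out]/[in]), so log₁₀([out]/[in]) = 54.0 × 1 / 61.4 = 0.8795.
[out]/[in] = 10^(0.8795) = 7.577.
[out] = 7.577 × 17.5 = 132.6 mmol L⁻¹.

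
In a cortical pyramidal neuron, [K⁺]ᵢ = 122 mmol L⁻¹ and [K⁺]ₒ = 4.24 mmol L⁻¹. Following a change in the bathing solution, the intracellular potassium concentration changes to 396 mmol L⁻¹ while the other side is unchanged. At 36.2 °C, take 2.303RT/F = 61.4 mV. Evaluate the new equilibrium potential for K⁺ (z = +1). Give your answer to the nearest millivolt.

-121 mV

After the shift: [K⁺]_out = 4.24, [K⁺]_in = 396 mmol L⁻¹.
E_new = (61.4/1)·log₁₀(4.24/396) = 61.40 · (-1.9703) = -120.98 mV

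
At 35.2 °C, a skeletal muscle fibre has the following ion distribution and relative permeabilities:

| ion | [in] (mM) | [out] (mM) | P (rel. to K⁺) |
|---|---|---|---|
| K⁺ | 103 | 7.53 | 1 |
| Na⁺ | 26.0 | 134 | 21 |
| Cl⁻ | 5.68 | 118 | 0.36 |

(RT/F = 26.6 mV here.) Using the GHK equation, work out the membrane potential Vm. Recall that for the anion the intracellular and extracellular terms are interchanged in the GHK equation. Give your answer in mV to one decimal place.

37.4 mV

Vm = 26.6 · ln[(Σ P·[cation]ₒ + Σ P·[anion]ᵢ) / (Σ P·[cation]ᵢ + Σ P·[anion]ₒ)]
Numerator = 1×7.53 + 21×134 + 0.36×5.68 = 2824
Denominator = 1×103 + 21×26.0 + 0.36×118 = 691.5
Vm = 26.6 · ln(4.0834) = 26.6 × (1.4069) = 37.42 mV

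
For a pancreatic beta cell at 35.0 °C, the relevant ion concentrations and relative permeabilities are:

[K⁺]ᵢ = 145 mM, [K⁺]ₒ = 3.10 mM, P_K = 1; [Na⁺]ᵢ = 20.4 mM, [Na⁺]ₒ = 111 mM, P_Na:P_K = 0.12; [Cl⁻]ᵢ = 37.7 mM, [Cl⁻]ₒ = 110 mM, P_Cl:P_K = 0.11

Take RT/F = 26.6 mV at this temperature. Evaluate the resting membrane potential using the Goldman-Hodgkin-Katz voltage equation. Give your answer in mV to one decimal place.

-54.5 mV

Vm = 26.6 · ln[(Σ P·[cation]ₒ + Σ P·[anion]ᵢ) / (Σ P·[cation]ᵢ + Σ P·[anion]ₒ)]
Numerator = 1×3.10 + 0.12×111 + 0.11×37.7 = 20.57
Denominator = 1×145 + 0.12×20.4 + 0.11×110 = 159.5
Vm = 26.6 · ln(0.12891) = 26.6 × (-2.0487) = -54.49 mV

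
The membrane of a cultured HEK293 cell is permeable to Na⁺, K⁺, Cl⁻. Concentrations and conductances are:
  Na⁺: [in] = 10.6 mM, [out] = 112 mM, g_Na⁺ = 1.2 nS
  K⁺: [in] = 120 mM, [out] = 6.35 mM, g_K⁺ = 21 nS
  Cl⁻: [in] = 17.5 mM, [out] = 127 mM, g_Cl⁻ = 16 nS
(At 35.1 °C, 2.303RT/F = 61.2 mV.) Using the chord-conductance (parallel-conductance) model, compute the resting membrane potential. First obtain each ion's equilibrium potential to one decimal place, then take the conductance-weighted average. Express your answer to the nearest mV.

-63 mV

E_Na⁺ = (61.2/1)·log₁₀(112/10.6) = 62.7 mV
E_K⁺ = (61.2/1)·log₁₀(6.35/120) = -78.1 mV
E_Cl⁻ = (61.2/-1)·log₁₀(127/17.5) = -52.7 mV
Vm = (Σ gᵢEᵢ)/(Σ gᵢ) = (1.2·62.7 + 21·-78.1 + 16·-52.7) / (1.2 + 21 + 16)
= -2408.06 / 38.2 = -63.04 mV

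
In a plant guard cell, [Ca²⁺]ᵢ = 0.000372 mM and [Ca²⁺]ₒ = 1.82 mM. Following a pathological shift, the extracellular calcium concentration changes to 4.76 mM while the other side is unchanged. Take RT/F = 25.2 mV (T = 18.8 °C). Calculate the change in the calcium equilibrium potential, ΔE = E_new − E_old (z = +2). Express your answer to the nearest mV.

12 mV

E_old = (25.2/2)·ln(1.82/0.000372) = 107.04 mV
E_new = (25.2/2)·ln(4.76/0.000372) = 119.16 mV
ΔE = 119.16 − (107.04) = 12.11 mV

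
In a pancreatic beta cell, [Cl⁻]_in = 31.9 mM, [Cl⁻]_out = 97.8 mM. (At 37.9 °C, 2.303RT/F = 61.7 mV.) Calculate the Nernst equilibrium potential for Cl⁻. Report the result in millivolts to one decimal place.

E = (61.7/z) · log₁₀([Cl⁻]_out/[Cl⁻]_in) with z = -1.
For an anion, dividing by z = -1 reverses the sign.
= (61.7/-1) · log₁₀(97.8/31.9) = -61.70 · log₁₀(3.066)
= -61.70 · (0.4865) = -30.02 mV

-30.0 mV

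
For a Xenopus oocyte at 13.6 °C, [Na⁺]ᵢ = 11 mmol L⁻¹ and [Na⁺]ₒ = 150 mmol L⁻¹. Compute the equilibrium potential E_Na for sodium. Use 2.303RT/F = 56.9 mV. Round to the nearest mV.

E = (56.9/z) · log₁₀([Na⁺]_out/[Na⁺]_in) with z = +1.
= (56.9/1) · log₁₀(150/11) = 56.90 · log₁₀(13.64)
= 56.90 · (1.1347) = 64.56 mV

65 mV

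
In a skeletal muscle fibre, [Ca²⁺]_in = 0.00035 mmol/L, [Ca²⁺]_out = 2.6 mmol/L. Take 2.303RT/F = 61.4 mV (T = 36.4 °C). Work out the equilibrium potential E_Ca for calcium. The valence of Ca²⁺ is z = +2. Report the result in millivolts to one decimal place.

E = (61.4/z) · log₁₀([Ca²⁺]_out/[Ca²⁺]_in) with z = +2.
= (61.4/2) · log₁₀(2.6/0.00035) = 30.70 · log₁₀(7429)
= 30.70 · (3.8709) = 118.84 mV

118.8 mV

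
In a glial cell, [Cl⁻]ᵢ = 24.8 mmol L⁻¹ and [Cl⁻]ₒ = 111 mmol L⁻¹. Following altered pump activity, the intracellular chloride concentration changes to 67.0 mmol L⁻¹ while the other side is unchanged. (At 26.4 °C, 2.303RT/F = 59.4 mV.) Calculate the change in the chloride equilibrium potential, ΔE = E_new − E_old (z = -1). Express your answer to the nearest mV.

E_old = (59.4/-1)·log₁₀(111/24.8) = -38.66 mV
E_new = (59.4/-1)·log₁₀(111/67.0) = -13.02 mV
ΔE = -13.02 − (-38.66) = 25.64 mV

26 mV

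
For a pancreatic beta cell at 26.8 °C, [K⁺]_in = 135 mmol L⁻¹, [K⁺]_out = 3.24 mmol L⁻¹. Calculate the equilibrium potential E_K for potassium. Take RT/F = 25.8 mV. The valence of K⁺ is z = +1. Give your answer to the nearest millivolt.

E = (25.8/z) · ln([K⁺]_out/[K⁺]_in) with z = +1.
= (25.8/1) · ln(3.24/135) = 25.80 · ln(0.024)
= 25.80 · (-3.7297) = -96.23 mV

-96 mV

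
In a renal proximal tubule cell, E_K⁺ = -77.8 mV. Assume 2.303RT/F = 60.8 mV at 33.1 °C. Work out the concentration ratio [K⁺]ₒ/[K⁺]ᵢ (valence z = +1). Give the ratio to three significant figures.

log₁₀([out]/[in]) = E·z/(60.8) = -77.8 × 1 / 60.8 = -1.2796
[out]/[in] = 10^(-1.2796) = 0.05253

0.0525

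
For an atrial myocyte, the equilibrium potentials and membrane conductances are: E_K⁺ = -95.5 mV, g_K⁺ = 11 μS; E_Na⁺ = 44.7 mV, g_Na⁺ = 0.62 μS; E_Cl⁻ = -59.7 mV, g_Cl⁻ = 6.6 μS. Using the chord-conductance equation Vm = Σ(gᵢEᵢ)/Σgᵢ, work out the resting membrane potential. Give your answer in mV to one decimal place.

Σ gᵢEᵢ = 11·(-95.5) + 0.62·(44.7) + 6.6·(-59.7) = -1416.81
Σ gᵢ = 11 + 0.62 + 6.6 = 18.22
Vm = -1416.81 / 18.22 = -77.76 mV

-77.8 mV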